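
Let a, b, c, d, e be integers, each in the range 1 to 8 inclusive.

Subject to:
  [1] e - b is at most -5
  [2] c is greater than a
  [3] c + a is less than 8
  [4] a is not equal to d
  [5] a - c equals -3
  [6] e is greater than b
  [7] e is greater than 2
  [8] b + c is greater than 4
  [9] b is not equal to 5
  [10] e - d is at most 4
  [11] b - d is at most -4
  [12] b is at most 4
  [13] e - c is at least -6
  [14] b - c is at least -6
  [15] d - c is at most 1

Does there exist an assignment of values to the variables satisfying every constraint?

Constraints 1, 11, 13, and 15 give b − e ≥ 5, e − c ≥ -6, c − d ≥ -1, d − b ≥ 4.
Adding all 4 inequalities: the left sides telescope to 0, and the right sides sum to 5 + (-6) + (-1) + 4 = 2. So 0 ≥ 2, which is false.

Unsatisfiable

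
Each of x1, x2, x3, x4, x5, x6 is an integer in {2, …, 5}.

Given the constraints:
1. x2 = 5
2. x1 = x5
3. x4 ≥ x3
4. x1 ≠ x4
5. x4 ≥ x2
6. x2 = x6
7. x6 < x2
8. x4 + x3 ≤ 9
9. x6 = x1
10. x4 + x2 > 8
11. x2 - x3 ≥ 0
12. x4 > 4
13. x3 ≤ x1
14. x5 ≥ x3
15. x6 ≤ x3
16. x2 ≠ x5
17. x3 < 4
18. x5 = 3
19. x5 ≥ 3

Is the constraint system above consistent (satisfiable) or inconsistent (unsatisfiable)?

Unsatisfiable

Constraint 1 fixes x2 = 5 and constraint 18 fixes x5 = 3. Constraints 2, 6, and 9 give x2 = x6 = x1 = x5, so x2 = x5. But 5 ≠ 3 — contradiction.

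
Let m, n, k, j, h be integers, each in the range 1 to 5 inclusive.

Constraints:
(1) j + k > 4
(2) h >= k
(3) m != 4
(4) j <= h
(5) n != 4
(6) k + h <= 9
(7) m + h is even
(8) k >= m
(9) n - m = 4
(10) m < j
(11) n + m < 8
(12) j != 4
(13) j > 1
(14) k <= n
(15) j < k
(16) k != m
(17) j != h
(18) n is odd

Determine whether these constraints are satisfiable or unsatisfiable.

Try m = 1, n = 5, k = 4, j = 3, h = 5.
Check constraint 1: j + k = 7; constraint 6: k + h = 9; constraint 9: n - m = 4. The remaining constraints are straightforward to verify.

Satisfiable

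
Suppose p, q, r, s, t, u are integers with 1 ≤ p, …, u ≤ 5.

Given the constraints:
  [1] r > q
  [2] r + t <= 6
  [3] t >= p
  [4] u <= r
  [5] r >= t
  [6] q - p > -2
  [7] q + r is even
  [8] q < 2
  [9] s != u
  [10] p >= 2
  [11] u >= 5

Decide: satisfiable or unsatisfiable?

From constraints 4 and 11: r ≥ u ≥ 5. From constraints 3 and 10: t ≥ p ≥ 2. Hence r + t ≥ 7. But constraint 2 requires r + t ≤ 6, and 6 < 7. Contradiction.

Unsatisfiable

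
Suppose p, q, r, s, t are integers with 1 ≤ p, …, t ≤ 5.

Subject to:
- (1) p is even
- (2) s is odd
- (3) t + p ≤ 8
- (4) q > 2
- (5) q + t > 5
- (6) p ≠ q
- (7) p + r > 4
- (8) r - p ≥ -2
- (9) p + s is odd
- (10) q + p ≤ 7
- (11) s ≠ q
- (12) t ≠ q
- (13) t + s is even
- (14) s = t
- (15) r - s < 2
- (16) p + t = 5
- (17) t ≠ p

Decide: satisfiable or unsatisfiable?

Satisfiable

One satisfying assignment is p = 2, q = 5, r = 3, s = 3, t = 3.
For the less obvious constraints — constraint 3: t + p = 5; constraint 5: q + t = 8 — and the others hold by inspection.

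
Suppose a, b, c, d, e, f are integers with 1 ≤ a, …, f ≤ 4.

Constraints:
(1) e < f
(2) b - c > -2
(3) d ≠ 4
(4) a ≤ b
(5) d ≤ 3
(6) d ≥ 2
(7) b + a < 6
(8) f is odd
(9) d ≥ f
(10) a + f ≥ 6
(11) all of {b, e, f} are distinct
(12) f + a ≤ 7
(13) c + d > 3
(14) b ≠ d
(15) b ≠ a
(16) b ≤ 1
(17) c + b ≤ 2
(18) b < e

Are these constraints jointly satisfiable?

From constraints 4 and 16: a ≤ b ≤ 1. From constraints 5 and 9: f ≤ d ≤ 3. Hence a + f ≤ 4. But constraint 10 requires a + f ≥ 6, and 6 > 4. Contradiction.

Unsatisfiable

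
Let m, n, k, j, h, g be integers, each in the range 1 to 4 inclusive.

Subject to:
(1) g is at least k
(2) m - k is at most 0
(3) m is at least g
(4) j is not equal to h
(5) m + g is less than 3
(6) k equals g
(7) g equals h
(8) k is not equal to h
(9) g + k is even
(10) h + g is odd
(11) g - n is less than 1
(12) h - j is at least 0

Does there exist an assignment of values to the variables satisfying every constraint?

From constraints 6 and 7, k = g = h, so k = h. But constraint 8 says k ≠ h. Contradiction.

Unsatisfiable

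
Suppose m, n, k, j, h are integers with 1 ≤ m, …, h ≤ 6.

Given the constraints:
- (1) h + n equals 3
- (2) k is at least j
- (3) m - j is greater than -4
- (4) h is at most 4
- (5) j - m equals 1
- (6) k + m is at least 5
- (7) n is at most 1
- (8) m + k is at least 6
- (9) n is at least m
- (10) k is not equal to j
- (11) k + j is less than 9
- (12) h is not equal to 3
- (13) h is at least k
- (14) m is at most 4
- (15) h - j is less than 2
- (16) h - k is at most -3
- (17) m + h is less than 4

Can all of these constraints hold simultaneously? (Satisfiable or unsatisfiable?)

From constraints 7 and 9: m ≤ n ≤ 1. From constraints 4 and 13: k ≤ h ≤ 4. Hence m + k ≤ 5. But constraint 8 requires m + k ≥ 6, and 6 > 5. Contradiction.

Unsatisfiable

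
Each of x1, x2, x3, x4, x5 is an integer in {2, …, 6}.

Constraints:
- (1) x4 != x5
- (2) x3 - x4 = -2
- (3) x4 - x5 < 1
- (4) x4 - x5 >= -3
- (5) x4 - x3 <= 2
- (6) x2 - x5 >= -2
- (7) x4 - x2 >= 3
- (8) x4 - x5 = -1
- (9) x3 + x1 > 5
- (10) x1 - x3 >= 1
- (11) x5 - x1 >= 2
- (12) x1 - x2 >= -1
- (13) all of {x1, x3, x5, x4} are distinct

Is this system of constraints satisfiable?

Constraints 5, 6, 7, 10, and 11 give x4 − x2 ≥ 3, x2 − x5 ≥ -2, x5 − x1 ≥ 2, x1 − x3 ≥ 1, x3 − x4 ≥ -2.
Adding all 5 inequalities: the left sides telescope to 0, and the right sides sum to 3 + (-2) + 2 + 1 + (-2) = 2. So 0 ≥ 2, which is false.

Unsatisfiable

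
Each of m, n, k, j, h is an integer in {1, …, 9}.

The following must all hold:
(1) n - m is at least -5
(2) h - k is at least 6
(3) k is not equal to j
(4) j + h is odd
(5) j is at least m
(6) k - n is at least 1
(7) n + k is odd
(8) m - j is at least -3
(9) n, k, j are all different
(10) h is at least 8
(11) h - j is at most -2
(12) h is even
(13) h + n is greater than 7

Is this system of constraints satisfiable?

Constraints 1, 2, 6, 8, and 11 give n − m ≥ -5, m − j ≥ -3, j − h ≥ 2, h − k ≥ 6, k − n ≥ 1.
Adding all 5 inequalities: the left sides telescope to 0, and the right sides sum to (-5) + (-3) + 2 + 6 + 1 = 1. So 0 ≥ 1, which is false.

Unsatisfiable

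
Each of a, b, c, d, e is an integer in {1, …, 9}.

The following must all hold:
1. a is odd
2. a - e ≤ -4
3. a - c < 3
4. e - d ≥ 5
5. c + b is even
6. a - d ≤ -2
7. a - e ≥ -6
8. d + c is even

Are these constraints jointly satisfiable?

Constraints 4, 6, and 7 give e − d ≥ 5, d − a ≥ 2, a − e ≥ -6.
Adding all 3 inequalities: the left sides telescope to 0, and the right sides sum to 5 + 2 + (-6) = 1. So 0 ≥ 1, which is false.

Unsatisfiable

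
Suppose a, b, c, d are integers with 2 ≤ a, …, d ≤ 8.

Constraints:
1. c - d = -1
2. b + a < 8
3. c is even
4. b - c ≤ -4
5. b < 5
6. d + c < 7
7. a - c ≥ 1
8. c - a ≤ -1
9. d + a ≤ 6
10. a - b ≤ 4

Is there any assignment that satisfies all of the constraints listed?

Unsatisfiable

Constraints 4, 7, and 10 give c − b ≥ 4, b − a ≥ -4, a − c ≥ 1.
Adding all 3 inequalities: the left sides telescope to 0, and the right sides sum to 4 + (-4) + 1 = 1. So 0 ≥ 1, which is false.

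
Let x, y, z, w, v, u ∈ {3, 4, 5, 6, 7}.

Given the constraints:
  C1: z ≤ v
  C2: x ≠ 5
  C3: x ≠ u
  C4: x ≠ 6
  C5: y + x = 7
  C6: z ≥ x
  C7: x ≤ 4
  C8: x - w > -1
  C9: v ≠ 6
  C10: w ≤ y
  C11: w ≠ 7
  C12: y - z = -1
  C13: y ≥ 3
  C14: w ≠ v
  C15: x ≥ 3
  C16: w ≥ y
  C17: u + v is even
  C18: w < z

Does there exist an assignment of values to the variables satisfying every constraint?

Try x = 4, y = 3, z = 4, w = 3, v = 4, u = 6.
Check constraint 5: y + x = 7; constraint 8: x - w = 1; constraint 12: y - z = -1. The remaining constraints are straightforward to verify.

Satisfiable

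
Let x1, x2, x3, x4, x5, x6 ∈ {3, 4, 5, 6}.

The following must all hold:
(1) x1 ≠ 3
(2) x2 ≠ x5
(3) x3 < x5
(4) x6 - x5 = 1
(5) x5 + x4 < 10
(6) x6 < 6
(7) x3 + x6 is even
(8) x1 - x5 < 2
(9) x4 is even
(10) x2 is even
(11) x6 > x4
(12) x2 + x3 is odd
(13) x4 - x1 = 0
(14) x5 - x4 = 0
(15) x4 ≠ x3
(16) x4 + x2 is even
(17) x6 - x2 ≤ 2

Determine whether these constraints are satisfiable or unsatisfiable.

Satisfiable

The assignment x1 = 4, x2 = 6, x3 = 3, x4 = 4, x5 = 4, x6 = 5 works:
  constraint 4 holds since x6 - x5 = 1.
  constraint 5 holds since x5 + x4 = 8.
The rest check out directly.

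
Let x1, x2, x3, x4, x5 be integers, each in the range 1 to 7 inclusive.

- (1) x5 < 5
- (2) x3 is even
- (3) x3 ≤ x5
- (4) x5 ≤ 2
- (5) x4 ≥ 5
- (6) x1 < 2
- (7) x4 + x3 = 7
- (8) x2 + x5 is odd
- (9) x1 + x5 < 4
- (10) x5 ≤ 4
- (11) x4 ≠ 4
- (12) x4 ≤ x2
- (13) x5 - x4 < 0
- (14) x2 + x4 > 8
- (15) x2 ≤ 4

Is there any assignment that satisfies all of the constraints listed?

From constraints 12 and 15: x4 ≤ x2 ≤ 4. From constraints 3 and 4: x3 ≤ x5 ≤ 2. Hence x4 + x3 ≤ 6. But constraint 7 requires x4 + x3 = 7, and 7 > 6. Contradiction.

Unsatisfiable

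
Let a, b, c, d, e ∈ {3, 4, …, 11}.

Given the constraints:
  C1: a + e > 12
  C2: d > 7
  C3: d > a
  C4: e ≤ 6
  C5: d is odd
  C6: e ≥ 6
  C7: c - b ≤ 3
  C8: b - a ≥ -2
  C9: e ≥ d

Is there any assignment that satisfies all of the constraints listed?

From constraint 2: d ≥ 8. From constraints 4 and 9: d ≤ e and e ≤ 6, so d ≤ 6. But 6 < 8, so no value of d works.

Unsatisfiable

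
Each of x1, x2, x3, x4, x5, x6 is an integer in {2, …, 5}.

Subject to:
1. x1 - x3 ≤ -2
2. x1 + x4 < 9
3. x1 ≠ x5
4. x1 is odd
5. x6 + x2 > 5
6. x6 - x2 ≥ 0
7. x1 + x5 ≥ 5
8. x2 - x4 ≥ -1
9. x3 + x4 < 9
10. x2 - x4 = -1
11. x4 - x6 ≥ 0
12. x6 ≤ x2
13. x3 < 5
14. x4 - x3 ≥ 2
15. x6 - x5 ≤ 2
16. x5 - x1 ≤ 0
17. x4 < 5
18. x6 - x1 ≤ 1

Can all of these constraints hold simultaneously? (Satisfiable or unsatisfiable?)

Unsatisfiable

Constraints 1, 6, 8, 14, 15, and 16 give x6 − x2 ≥ 0, x2 − x4 ≥ -1, x4 − x3 ≥ 2, x3 − x1 ≥ 2, x1 − x5 ≥ 0, x5 − x6 ≥ -2.
Adding all 6 inequalities: the left sides telescope to 0, and the right sides sum to 0 + (-1) + 2 + 2 + 0 + (-2) = 1. So 0 ≥ 1, which is false.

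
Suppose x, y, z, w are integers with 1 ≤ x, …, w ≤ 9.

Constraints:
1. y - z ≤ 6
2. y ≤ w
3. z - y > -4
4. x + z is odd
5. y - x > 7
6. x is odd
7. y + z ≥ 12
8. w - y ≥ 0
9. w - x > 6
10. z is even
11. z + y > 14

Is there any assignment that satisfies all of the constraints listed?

The assignment x = 1, y = 9, z = 6, w = 9 works:
  constraint 1 holds since y - z = 3.
  constraint 3 holds since z - y = -3.
  constraint 5 holds since y - x = 8.
The rest check out directly.

Satisfiable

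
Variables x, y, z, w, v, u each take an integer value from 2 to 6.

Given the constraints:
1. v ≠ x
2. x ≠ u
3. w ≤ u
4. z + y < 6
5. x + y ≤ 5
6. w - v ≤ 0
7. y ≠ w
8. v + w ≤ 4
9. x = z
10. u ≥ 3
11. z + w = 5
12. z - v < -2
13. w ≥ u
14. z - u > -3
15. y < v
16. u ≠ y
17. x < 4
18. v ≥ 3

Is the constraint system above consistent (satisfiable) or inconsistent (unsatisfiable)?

Unsatisfiable

From constraint 18: v ≥ 3. From constraints 10 and 13: w ≥ u ≥ 3. Hence v + w ≥ 6. But constraint 8 requires v + w ≤ 4, and 4 < 6. Contradiction.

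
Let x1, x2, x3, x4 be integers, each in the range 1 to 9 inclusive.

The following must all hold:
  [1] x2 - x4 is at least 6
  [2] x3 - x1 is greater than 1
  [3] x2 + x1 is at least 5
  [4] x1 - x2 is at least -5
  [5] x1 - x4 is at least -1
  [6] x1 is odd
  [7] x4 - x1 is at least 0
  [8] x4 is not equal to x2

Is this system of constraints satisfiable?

Constraints 1, 4, and 7 give x1 − x2 ≥ -5, x2 − x4 ≥ 6, x4 − x1 ≥ 0.
Adding all 3 inequalities: the left sides telescope to 0, and the right sides sum to (-5) + 6 + 0 = 1. So 0 ≥ 1, which is false.

Unsatisfiable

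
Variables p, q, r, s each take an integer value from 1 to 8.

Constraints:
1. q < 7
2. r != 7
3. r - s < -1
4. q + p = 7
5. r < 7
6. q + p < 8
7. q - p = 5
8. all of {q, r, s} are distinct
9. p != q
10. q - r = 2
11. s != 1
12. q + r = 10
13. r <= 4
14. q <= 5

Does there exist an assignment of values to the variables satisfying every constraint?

Unsatisfiable

From constraint 14: q ≤ 5. From constraint 13: r ≤ 4. Hence q + r ≤ 9. But constraint 12 requires q + r = 10, and 10 > 9. Contradiction.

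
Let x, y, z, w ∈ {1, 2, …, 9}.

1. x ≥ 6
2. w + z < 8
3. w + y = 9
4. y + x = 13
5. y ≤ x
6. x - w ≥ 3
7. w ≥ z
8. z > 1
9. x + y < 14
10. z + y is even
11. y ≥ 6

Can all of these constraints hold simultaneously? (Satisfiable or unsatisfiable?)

Satisfiable

Setting (x, y, z, w) = (7, 6, 2, 3) satisfies everything: constraint 2: w + z = 5; constraint 3: w + y = 9; constraint 4: y + x = 13, and the others follow.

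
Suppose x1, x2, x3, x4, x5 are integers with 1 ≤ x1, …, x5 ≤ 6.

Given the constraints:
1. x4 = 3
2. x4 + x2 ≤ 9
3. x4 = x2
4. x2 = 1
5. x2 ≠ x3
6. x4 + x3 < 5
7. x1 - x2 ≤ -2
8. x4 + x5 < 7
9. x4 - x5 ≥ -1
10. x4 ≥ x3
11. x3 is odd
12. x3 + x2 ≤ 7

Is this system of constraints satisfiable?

Constraint 1 fixes x4 = 3 and constraint 4 fixes x2 = 1, but constraint 3 requires x4 = x2. Since 3 ≠ 1, contradiction.

Unsatisfiable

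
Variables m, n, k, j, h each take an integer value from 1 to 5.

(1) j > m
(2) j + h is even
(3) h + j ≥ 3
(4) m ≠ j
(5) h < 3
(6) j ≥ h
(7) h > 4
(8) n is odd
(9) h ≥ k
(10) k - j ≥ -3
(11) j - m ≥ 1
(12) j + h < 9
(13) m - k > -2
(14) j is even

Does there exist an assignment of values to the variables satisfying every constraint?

Unsatisfiable

From constraint 7: h ≥ 5. From constraint 5: h ≤ 2. But 2 < 5, so no value of h works.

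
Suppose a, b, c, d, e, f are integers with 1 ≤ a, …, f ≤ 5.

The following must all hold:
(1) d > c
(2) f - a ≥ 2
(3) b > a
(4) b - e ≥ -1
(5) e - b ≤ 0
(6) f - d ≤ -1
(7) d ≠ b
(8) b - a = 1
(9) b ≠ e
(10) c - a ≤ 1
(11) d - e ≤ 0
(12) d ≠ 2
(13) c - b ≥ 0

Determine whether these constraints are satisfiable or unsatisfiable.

Unsatisfiable

Constraints 2, 5, 6, 10, 11, and 13 give d − f ≥ 1, f − a ≥ 2, a − c ≥ -1, c − b ≥ 0, b − e ≥ 0, e − d ≥ 0.
Adding all 6 inequalities: the left sides telescope to 0, and the right sides sum to 1 + 2 + (-1) + 0 + 0 + 0 = 2. So 0 ≥ 2, which is false.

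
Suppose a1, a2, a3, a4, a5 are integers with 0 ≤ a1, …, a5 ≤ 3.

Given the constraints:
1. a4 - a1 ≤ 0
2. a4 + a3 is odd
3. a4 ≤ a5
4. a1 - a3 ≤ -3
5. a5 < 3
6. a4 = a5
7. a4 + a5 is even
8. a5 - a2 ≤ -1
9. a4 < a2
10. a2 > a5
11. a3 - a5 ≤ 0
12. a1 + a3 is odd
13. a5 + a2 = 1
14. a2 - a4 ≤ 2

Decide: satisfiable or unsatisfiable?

Constraints 1, 4, 8, 11, and 14 give a1 − a4 ≥ 0, a4 − a2 ≥ -2, a2 − a5 ≥ 1, a5 − a3 ≥ 0, a3 − a1 ≥ 3.
Adding all 5 inequalities: the left sides telescope to 0, and the right sides sum to 0 + (-2) + 1 + 0 + 3 = 2. So 0 ≥ 2, which is false.

Unsatisfiable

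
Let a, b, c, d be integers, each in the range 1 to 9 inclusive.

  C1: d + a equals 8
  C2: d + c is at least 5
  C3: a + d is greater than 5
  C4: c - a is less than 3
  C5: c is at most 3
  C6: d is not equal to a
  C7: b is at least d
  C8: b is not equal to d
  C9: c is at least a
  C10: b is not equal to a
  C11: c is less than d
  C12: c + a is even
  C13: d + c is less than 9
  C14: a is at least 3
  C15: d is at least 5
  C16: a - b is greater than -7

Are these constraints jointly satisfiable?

Setting (a, b, c, d) = (3, 9, 3, 5) satisfies everything: constraint 1: d + a = 8; constraint 2: d + c = 8, and the others follow.

Satisfiable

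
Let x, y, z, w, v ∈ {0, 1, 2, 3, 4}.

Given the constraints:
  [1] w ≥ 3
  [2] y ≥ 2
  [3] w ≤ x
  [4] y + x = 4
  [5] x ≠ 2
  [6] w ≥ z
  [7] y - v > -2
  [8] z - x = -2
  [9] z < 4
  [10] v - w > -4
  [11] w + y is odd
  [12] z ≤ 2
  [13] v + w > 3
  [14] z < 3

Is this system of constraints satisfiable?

Unsatisfiable

From constraint 2: y ≥ 2. From constraints 1 and 3: x ≥ w ≥ 3. Hence y + x ≥ 5. But constraint 4 requires y + x = 4, and 4 < 5. Contradiction.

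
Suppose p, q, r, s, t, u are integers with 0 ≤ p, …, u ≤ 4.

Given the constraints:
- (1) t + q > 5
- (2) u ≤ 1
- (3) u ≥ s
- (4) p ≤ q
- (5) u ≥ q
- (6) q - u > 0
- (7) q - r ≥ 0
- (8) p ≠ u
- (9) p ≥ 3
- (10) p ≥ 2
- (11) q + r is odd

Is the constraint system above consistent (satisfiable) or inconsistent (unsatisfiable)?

Unsatisfiable

From constraints 4 and 9: q ≥ p and p ≥ 3, so q ≥ 3. From constraints 2 and 5: q ≤ u and u ≤ 1, so q ≤ 1. But 1 < 3, so no value of q works.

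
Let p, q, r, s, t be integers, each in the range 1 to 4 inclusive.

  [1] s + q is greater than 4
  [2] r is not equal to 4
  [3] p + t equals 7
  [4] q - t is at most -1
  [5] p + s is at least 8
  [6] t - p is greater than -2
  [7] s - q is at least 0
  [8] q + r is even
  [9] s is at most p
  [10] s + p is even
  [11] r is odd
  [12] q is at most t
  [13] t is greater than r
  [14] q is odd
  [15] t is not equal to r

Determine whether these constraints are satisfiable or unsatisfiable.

Satisfiable

Take p = 4, q = 1, r = 1, s = 4, t = 3. Then constraint 1: s + q = 5; constraint 3: p + t = 7, and every other listed constraint is also met.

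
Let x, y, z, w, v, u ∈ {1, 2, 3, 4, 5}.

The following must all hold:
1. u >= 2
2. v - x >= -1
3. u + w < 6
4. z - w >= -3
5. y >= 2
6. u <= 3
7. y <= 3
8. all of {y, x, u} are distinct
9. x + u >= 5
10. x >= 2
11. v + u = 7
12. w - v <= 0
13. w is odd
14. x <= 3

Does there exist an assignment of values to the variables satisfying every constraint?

Unsatisfiable

Constraints 1, 5, 6, 7, 10, and 14 confine each of y, x, u to the 2 values {2, 3}.
Constraint 8 requires all 3 of them to be distinct, but only 2 values are available — impossible by the pigeonhole principle.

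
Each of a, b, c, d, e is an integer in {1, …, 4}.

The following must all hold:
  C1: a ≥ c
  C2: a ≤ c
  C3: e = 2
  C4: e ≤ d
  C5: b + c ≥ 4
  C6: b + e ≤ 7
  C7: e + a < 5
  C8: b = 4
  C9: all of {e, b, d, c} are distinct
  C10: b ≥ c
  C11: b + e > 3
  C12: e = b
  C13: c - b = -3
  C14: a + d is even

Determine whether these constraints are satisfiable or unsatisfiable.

Unsatisfiable

Constraint 3 fixes e = 2 and constraint 8 fixes b = 4, but constraint 12 requires e = b. Since 2 ≠ 4, contradiction.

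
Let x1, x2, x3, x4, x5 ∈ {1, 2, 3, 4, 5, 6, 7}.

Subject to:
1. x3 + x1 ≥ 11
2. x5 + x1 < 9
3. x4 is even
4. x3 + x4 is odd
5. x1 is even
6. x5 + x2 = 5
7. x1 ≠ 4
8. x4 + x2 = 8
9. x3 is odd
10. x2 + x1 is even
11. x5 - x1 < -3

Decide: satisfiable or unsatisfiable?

Setting (x1, x2, x3, x4, x5) = (6, 4, 7, 4, 1) satisfies everything: constraint 1: x3 + x1 = 13; constraint 2: x5 + x1 = 7, and the others follow.

Satisfiable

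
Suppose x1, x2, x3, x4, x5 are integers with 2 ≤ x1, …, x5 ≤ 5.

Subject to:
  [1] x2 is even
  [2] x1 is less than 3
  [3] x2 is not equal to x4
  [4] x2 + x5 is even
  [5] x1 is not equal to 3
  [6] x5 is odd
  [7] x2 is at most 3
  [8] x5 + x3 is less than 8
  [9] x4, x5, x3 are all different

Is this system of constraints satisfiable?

Unsatisfiable

Constraint 1 makes x2 even and constraint 6 makes x5 odd, so x2 + x5 must be odd. Constraint 4 says x2 + x5 is even — contradiction.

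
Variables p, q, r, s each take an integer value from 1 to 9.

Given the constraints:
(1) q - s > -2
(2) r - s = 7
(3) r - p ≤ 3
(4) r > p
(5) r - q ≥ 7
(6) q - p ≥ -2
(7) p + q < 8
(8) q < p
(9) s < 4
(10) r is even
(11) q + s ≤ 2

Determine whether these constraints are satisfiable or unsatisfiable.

Constraints 3, 5, and 6 give q − p ≥ -2, p − r ≥ -3, r − q ≥ 7.
Adding all 3 inequalities: the left sides telescope to 0, and the right sides sum to (-2) + (-3) + 7 = 2. So 0 ≥ 2, which is false.

Unsatisfiable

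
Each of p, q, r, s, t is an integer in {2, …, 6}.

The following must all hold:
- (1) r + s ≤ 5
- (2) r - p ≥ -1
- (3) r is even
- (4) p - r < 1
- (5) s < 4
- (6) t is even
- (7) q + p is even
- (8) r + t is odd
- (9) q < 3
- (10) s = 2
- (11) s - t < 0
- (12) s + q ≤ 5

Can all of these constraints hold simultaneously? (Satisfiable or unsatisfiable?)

Unsatisfiable

Constraint 3 makes r even and constraint 6 makes t even, so r + t must be even. Constraint 8 says r + t is odd — contradiction.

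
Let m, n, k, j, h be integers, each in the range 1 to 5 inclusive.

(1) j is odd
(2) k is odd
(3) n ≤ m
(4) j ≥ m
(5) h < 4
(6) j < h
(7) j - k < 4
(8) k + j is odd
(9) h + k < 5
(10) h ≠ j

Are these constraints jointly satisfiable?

Constraint 2 makes k odd and constraint 1 makes j odd, so k + j must be even. Constraint 8 says k + j is odd — contradiction.

Unsatisfiable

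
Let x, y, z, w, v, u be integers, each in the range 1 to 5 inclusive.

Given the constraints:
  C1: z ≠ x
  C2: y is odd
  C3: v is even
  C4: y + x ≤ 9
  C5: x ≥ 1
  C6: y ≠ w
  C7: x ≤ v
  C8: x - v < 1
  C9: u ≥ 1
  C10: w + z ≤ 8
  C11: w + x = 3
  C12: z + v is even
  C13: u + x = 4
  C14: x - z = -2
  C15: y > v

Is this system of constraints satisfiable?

Setting (x, y, z, w, v, u) = (2, 5, 4, 1, 4, 2) satisfies everything: constraint 4: y + x = 7; constraint 8: x - v = -2, and the others follow.

Satisfiable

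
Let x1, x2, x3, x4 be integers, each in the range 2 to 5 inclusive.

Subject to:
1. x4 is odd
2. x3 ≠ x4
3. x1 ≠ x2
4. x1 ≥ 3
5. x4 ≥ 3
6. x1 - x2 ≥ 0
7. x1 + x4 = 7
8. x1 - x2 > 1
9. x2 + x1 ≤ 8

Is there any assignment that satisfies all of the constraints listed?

Satisfiable

One satisfying assignment is x1 = 4, x2 = 2, x3 = 2, x4 = 3.
For the less obvious constraints — constraint 6: x1 - x2 = 2; constraint 7: x1 + x4 = 7; constraint 8: x1 - x2 = 2 — and the others hold by inspection.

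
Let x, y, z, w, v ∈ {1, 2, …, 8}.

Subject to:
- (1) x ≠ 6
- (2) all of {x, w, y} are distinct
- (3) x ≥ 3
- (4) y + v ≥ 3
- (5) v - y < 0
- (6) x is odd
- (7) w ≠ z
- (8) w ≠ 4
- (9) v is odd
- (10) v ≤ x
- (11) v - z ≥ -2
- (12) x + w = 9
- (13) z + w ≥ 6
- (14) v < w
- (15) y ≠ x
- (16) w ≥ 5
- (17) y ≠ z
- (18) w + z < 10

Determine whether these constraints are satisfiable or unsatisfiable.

Satisfiable

Setting (x, y, z, w, v) = (3, 2, 1, 6, 1) satisfies everything: constraint 4: y + v = 3; constraint 5: v - y = -1, and the others follow.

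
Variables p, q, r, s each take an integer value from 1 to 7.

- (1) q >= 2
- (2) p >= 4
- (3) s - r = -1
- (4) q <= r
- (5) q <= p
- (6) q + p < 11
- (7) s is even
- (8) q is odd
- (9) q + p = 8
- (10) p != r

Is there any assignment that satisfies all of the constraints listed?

The assignment p = 5, q = 3, r = 7, s = 6 works:
  constraint 3 holds since s - r = -1.
  constraint 6 holds since q + p = 8.
The rest check out directly.

Satisfiable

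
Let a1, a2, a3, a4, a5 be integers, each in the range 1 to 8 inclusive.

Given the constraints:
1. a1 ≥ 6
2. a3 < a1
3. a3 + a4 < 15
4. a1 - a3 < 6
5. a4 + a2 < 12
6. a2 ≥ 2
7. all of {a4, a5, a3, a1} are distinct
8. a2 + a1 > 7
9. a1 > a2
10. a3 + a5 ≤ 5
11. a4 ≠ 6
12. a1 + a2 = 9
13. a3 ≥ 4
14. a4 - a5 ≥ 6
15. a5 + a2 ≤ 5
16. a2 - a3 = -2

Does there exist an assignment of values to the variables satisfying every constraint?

Satisfiable

Setting (a1, a2, a3, a4, a5) = (7, 2, 4, 8, 1) satisfies everything: constraint 3: a3 + a4 = 12; constraint 4: a1 - a3 = 3; constraint 5: a4 + a2 = 10, and the others follow.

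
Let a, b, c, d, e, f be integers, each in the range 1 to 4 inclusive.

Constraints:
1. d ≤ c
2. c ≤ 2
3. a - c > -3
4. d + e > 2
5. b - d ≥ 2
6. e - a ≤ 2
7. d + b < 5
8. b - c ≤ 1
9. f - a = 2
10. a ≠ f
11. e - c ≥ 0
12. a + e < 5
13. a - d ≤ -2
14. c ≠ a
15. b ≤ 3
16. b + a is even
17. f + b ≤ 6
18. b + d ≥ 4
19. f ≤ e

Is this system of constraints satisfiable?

Constraints 5, 6, 8, 11, and 13 give c − b ≥ -1, b − d ≥ 2, d − a ≥ 2, a − e ≥ -2, e − c ≥ 0.
Adding all 5 inequalities: the left sides telescope to 0, and the right sides sum to (-1) + 2 + 2 + (-2) + 0 = 1. So 0 ≥ 1, which is false.

Unsatisfiable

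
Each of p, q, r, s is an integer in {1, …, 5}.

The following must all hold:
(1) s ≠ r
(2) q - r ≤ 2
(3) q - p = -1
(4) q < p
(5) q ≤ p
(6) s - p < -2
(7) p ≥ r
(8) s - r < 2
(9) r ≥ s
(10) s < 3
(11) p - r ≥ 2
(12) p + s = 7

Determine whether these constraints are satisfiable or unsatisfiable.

Setting (p, q, r, s) = (5, 4, 3, 2) satisfies everything: constraint 2: q - r = 1; constraint 3: q - p = -1; constraint 6: s - p = -3, and the others follow.

Satisfiable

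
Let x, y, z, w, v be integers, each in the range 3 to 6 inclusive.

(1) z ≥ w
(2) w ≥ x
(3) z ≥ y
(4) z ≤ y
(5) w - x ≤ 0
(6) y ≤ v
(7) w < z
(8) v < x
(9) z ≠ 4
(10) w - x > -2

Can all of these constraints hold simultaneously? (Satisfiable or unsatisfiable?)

Unsatisfiable

Constraints 2, 4, 6, 7, and 8 give v < x, x ≤ w, w < z, z ≤ y, y ≤ v. Chaining: v < x ≤ w < z ≤ y ≤ v, which forces v < v — impossible.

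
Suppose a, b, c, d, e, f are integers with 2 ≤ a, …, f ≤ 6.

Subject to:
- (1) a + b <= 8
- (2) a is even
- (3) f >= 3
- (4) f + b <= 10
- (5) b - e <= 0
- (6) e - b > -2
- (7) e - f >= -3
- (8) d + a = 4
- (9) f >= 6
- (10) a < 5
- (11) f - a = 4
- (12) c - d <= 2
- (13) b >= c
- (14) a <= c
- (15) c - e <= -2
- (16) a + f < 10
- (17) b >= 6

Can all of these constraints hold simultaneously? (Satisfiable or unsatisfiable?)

Unsatisfiable

From constraint 9: f ≥ 6. From constraint 17: b ≥ 6. Hence f + b ≥ 12. But constraint 4 requires f + b ≤ 10, and 10 < 12. Contradiction.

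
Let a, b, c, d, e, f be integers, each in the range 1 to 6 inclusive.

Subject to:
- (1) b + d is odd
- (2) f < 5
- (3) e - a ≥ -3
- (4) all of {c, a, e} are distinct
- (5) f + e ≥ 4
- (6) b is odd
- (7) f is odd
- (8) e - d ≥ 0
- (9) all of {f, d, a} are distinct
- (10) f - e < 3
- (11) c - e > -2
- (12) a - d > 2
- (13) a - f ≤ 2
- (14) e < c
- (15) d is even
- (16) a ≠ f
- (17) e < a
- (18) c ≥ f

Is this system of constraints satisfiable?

Satisfiable

One satisfying assignment is a = 5, b = 5, c = 3, d = 2, e = 2, f = 3.
For the less obvious constraints — constraint 3: e - a = -3; constraint 5: f + e = 5; constraint 8: e - d = 0 — and the others hold by inspection.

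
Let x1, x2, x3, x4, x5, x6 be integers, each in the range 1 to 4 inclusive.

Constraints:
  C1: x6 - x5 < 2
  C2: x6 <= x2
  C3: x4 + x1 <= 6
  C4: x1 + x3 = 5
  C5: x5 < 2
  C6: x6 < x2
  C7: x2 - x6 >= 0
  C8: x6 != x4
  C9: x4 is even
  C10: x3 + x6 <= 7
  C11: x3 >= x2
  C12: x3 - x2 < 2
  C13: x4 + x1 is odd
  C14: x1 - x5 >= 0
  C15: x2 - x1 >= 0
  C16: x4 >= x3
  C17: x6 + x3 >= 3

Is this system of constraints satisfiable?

Satisfiable

The assignment x1 = 1, x2 = 3, x3 = 4, x4 = 4, x5 = 1, x6 = 1 works:
  constraint 1 holds since x6 - x5 = 0.
  constraint 3 holds since x4 + x1 = 5.
The rest check out directly.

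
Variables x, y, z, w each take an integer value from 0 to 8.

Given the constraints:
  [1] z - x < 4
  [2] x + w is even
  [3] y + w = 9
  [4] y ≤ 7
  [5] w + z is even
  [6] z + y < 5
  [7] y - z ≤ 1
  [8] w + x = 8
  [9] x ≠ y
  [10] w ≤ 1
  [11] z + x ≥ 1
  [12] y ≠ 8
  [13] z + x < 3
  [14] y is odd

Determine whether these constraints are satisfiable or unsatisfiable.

Unsatisfiable

From constraint 4: y ≤ 7. From constraint 10: w ≤ 1. Hence y + w ≤ 8. But constraint 3 requires y + w = 9, and 9 > 8. Contradiction.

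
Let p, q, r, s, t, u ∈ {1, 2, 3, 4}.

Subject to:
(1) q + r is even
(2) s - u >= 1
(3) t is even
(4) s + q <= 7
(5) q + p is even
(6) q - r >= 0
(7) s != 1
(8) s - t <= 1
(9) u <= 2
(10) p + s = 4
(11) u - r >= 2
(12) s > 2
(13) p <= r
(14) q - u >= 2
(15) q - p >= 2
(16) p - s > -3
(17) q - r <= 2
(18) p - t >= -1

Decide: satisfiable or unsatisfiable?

Unsatisfiable

Constraints 2, 8, 11, 15, 17, and 18 give p − t ≥ -1, t − s ≥ -1, s − u ≥ 1, u − r ≥ 2, r − q ≥ -2, q − p ≥ 2.
Adding all 6 inequalities: the left sides telescope to 0, and the right sides sum to (-1) + (-1) + 1 + 2 + (-2) + 2 = 1. So 0 ≥ 1, which is false.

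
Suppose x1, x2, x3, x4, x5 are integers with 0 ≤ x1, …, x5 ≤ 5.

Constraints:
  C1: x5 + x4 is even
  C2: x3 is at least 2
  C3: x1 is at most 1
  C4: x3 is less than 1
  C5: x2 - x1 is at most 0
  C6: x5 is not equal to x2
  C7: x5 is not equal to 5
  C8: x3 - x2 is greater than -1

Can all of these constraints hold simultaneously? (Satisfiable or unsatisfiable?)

From constraint 2: x3 ≥ 2. From constraint 4: x3 ≤ 0. But 0 < 2, so no value of x3 works.

Unsatisfiable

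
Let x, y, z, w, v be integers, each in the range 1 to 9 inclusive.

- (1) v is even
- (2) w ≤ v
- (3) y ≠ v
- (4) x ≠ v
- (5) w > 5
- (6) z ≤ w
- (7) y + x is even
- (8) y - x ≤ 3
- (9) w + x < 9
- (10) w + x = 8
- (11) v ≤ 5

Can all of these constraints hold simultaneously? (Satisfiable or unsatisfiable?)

Unsatisfiable

From constraint 5: w ≥ 6. From constraints 2 and 11: w ≤ v and v ≤ 5, so w ≤ 5. But 5 < 6, so no value of w works.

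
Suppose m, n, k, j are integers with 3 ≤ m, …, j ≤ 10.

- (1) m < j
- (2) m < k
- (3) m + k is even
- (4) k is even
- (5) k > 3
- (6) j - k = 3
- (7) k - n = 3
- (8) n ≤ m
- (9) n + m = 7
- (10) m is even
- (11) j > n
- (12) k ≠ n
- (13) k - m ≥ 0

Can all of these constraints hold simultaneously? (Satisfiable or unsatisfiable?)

Try m = 4, n = 3, k = 6, j = 9.
Check constraint 6: j - k = 3; constraint 7: k - n = 3. The remaining constraints are straightforward to verify.

Satisfiable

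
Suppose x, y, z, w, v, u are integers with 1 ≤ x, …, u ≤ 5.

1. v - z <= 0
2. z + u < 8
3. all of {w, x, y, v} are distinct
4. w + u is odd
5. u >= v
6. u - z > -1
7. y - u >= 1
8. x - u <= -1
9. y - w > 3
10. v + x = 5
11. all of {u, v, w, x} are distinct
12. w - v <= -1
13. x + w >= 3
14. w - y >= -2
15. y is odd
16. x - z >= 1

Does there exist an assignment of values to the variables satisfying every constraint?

Constraints 1, 7, 8, 12, 14, and 16 give y − u ≥ 1, u − x ≥ 1, x − z ≥ 1, z − v ≥ 0, v − w ≥ 1, w − y ≥ -2.
Adding all 6 inequalities: the left sides telescope to 0, and the right sides sum to 1 + 1 + 1 + 0 + 1 + (-2) = 2. So 0 ≥ 2, which is false.

Unsatisfiable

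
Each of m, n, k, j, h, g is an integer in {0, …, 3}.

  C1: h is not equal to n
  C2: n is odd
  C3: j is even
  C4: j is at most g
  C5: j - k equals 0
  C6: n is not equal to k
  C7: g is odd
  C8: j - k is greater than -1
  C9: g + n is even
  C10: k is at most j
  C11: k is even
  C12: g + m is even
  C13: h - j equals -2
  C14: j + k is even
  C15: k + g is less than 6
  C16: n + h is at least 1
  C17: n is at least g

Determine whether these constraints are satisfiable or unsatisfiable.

Satisfiable

Try m = 3, n = 3, k = 2, j = 2, h = 0, g = 3.
Check constraint 5: j - k = 0; constraint 8: j - k = 0; constraint 13: h - j = -2. The remaining constraints are straightforward to verify.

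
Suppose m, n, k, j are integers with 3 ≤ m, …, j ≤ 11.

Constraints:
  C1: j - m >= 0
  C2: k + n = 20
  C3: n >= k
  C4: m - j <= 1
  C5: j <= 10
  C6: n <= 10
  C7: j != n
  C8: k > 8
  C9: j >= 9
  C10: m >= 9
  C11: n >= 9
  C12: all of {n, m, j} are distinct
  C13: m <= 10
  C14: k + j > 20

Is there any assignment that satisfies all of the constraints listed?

Constraints 5, 6, 9, 10, 11, and 13 confine each of n, m, j to the 2 values {9, 10}.
Constraint 12 requires all 3 of them to be distinct, but only 2 values are available — impossible by the pigeonhole principle.

Unsatisfiable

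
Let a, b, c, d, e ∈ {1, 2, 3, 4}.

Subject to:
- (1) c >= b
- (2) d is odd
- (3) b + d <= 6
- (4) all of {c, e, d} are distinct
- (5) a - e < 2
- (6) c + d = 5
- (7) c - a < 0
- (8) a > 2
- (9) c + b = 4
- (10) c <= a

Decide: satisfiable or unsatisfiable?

Satisfiable

One satisfying assignment is a = 3, b = 2, c = 2, d = 3, e = 4.
For the less obvious constraints — constraint 3: b + d = 5; constraint 5: a - e = -1; constraint 6: c + d = 5 — and the others hold by inspection.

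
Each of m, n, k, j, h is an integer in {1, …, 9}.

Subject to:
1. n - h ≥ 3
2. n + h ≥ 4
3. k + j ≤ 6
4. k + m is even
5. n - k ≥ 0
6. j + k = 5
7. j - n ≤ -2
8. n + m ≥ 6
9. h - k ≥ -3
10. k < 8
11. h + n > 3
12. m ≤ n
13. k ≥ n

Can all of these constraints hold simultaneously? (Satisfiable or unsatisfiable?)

One satisfying assignment is m = 4, n = 4, k = 4, j = 1, h = 1.
For the less obvious constraints — constraint 1: n - h = 3; constraint 2: n + h = 5; constraint 3: k + j = 5 — and the others hold by inspection.

Satisfiable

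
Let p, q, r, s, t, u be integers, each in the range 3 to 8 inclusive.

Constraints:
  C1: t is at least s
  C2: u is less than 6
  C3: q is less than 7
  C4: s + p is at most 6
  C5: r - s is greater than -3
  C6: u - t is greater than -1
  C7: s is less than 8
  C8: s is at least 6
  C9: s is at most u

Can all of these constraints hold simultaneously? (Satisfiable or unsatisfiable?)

Unsatisfiable

From constraints 8 and 9: u ≥ s and s ≥ 6, so u ≥ 6. From constraint 2: u ≤ 5. But 5 < 6, so no value of u works.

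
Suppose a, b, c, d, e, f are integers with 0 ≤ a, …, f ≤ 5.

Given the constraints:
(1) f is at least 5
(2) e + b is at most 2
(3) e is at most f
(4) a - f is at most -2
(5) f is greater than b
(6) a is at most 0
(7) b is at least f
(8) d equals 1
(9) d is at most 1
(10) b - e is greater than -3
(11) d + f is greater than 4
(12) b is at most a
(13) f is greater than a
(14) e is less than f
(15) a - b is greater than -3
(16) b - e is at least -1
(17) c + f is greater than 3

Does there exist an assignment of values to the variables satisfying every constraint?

Unsatisfiable

From constraints 1 and 7: b ≥ f and f ≥ 5, so b ≥ 5. From constraints 6 and 12: b ≤ a and a ≤ 0, so b ≤ 0. But 0 < 5, so no value of b works.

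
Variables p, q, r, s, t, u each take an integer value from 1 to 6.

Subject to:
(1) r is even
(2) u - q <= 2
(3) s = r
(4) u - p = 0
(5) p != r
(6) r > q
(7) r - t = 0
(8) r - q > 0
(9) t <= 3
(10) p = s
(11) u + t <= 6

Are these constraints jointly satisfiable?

From constraints 3 and 10, p = s = r, so p = r. But constraint 5 says p ≠ r. Contradiction.

Unsatisfiable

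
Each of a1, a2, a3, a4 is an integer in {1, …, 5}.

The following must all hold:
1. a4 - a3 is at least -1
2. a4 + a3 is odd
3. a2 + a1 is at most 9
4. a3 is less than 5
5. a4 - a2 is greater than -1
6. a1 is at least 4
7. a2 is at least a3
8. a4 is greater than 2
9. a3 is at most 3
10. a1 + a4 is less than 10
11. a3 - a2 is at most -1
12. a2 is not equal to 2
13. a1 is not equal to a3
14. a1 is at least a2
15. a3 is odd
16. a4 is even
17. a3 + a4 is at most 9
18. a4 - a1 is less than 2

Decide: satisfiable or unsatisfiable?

Satisfiable

One satisfying assignment is a1 = 4, a2 = 4, a3 = 3, a4 = 4.
For the less obvious constraints — constraint 1: a4 - a3 = 1; constraint 3: a2 + a1 = 8; constraint 5: a4 - a2 = 0 — and the others hold by inspection.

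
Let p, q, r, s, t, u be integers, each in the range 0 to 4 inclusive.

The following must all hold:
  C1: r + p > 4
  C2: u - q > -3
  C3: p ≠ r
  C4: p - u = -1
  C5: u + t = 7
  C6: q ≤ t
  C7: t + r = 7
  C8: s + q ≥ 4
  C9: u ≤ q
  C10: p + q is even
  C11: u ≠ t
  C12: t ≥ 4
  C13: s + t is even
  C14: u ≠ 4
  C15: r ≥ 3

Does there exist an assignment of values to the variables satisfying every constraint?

Setting (p, q, r, s, t, u) = (2, 4, 3, 2, 4, 3) satisfies everything: constraint 1: r + p = 5; constraint 2: u - q = -1, and the others follow.

Satisfiable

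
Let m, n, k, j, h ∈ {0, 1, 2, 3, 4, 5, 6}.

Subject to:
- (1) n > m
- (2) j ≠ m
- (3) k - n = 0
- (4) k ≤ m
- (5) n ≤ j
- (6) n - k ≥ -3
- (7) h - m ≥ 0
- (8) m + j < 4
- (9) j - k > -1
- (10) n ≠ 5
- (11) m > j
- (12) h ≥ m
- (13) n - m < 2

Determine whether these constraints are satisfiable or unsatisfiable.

Constraints 1, 5, and 11 give n ≤ j, j < m, m < n. Chaining: n ≤ j < m < n, which forces n < n — impossible.

Unsatisfiable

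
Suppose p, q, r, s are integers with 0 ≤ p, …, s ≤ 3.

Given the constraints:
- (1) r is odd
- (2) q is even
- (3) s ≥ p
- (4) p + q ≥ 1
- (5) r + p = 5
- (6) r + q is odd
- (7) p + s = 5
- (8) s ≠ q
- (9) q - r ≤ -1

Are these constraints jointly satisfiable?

Satisfiable

Try p = 2, q = 2, r = 3, s = 3.
Check constraint 4: p + q = 4; constraint 5: r + p = 5. The remaining constraints are straightforward to verify.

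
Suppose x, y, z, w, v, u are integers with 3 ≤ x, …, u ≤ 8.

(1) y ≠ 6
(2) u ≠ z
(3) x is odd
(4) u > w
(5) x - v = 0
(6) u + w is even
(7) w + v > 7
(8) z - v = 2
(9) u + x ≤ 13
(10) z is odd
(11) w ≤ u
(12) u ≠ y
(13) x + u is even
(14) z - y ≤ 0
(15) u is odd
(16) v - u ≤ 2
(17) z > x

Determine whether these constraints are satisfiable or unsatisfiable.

Satisfiable

Try x = 5, y = 8, z = 7, w = 3, v = 5, u = 5.
Check constraint 5: x - v = 0; constraint 7: w + v = 8; constraint 8: z - v = 2. The remaining constraints are straightforward to verify.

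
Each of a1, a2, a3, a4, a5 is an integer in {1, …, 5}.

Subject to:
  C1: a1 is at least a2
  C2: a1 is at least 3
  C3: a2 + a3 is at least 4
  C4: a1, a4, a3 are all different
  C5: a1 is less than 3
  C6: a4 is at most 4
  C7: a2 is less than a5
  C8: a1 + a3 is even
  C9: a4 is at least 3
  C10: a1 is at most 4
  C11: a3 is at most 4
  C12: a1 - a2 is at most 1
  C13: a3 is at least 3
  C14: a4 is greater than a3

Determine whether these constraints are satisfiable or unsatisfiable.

Unsatisfiable

Constraints 2, 6, 9, 10, 11, and 13 confine each of a1, a4, a3 to the 2 values {3, 4}.
Constraint 4 requires all 3 of them to be distinct, but only 2 values are available — impossible by the pigeonhole principle.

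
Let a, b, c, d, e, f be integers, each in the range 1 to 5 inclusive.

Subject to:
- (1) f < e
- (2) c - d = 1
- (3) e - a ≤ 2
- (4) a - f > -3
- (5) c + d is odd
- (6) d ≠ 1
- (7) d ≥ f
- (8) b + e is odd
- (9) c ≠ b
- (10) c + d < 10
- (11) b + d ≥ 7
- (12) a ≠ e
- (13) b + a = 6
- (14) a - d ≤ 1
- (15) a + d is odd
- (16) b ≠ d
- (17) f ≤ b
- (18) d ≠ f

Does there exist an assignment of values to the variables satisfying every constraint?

Try a = 3, b = 3, c = 5, d = 4, e = 4, f = 3.
Check constraint 2: c - d = 1; constraint 3: e - a = 1; constraint 4: a - f = 0. The remaining constraints are straightforward to verify.

Satisfiable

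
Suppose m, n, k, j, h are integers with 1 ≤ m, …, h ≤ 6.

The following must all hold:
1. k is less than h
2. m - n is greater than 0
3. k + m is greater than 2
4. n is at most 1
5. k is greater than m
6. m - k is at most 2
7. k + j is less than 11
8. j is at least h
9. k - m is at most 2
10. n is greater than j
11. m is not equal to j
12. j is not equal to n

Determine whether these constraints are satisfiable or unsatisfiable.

Unsatisfiable

Constraints 1, 2, 5, 8, and 10 give k < h, h ≤ j, j < n, n < m, m < k. Chaining: k < h ≤ j < n < m < k, which forces k < k — impossible.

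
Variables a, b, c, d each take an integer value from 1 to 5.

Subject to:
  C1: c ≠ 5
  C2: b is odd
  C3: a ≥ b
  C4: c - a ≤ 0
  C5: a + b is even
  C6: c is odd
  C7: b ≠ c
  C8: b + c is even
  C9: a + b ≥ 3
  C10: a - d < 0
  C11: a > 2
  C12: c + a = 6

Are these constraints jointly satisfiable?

Satisfiable

Setting (a, b, c, d) = (3, 1, 3, 5) satisfies everything: constraint 4: c - a = 0; constraint 9: a + b = 4; constraint 10: a - d = -2, and the others follow.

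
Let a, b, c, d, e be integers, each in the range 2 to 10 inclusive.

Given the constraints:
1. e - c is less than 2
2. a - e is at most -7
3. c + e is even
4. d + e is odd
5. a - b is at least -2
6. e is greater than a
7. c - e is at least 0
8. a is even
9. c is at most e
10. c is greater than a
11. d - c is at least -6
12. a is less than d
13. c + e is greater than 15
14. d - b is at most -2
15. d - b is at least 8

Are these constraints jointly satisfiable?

Unsatisfiable

Constraints 2, 5, 7, 11, and 14 give e − a ≥ 7, a − b ≥ -2, b − d ≥ 2, d − c ≥ -6, c − e ≥ 0.
Adding all 5 inequalities: the left sides telescope to 0, and the right sides sum to 7 + (-2) + 2 + (-6) + 0 = 1. So 0 ≥ 1, which is false.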